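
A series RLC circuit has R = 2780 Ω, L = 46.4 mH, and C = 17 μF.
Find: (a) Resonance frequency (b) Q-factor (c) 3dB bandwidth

Step 1 — Resonance: ω₀ = 1/√(LC) = 1/√(0.0464·1.7e-05) = 1126 rad/s.
Step 2 — f₀ = ω₀/(2π) = 179.2 Hz.
Step 3 — Series Q: Q = ω₀L/R = 1126·0.0464/2780 = 0.01879.
Step 4 — Bandwidth: Δω = ω₀/Q = 5.991e+04 rad/s; BW = Δω/(2π) = 9536 Hz.

(a) f₀ = 179.2 Hz  (b) Q = 0.01879  (c) BW = 9536 Hz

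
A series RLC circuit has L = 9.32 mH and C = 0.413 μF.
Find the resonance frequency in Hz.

Step 1 — Resonance condition Im(Z)=0 gives ω₀ = 1/√(LC).
Step 2 — ω₀ = 1/√(0.00932·4.13e-07) = 1.612e+04 rad/s.
Step 3 — f₀ = ω₀/(2π) = 2565 Hz.

f₀ = 2565 Hz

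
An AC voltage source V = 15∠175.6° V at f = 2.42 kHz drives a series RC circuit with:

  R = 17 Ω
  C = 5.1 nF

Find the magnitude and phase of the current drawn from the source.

Step 1 — Angular frequency: ω = 2π·f = 2π·2420 = 1.521e+04 rad/s.
Step 2 — Component impedances:
  R: Z = R = 17 Ω
  C: Z = 1/(jωC) = -j/(ω·C) = 0 - j1.29e+04 Ω
Step 3 — Series combination: Z_total = R + C = 17 - j1.29e+04 Ω = 1.29e+04∠-89.9° Ω.
Step 4 — Source phasor: V = 15∠175.6° V = -14.96 + j1.151 V.
Step 5 — Ohm's law: I = V / Z_total = (-14.96 + j1.151) / (17 - j1.29e+04) = -9.077e-05 - j0.00116 A.
Step 6 — Convert to polar: |I| = 0.001163 A, ∠I = -94.5°.

I = 0.001163∠-94.5° A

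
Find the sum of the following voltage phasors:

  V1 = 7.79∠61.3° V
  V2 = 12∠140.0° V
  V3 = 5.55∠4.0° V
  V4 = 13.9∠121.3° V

Step 1 — Convert each phasor to rectangular form:
  V1 = 7.79·(cos(61.3°) + j·sin(61.3°)) = 3.741 + j6.833 V
  V2 = 12·(cos(140.0°) + j·sin(140.0°)) = -9.193 + j7.713 V
  V3 = 5.55·(cos(4.0°) + j·sin(4.0°)) = 5.536 + j0.3871 V
  V4 = 13.9·(cos(121.3°) + j·sin(121.3°)) = -7.221 + j11.88 V
Step 2 — Sum components: V_total = -7.136 + j26.81 V.
Step 3 — Convert to polar: |V_total| = 27.74 V, ∠V_total = 104.9°.

V_total = 27.74∠104.9° V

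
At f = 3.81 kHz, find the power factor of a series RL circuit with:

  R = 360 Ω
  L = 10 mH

Step 1 — Angular frequency: ω = 2π·f = 2π·3810 = 2.394e+04 rad/s.
Step 2 — Component impedances:
  R: Z = R = 360 Ω
  L: Z = jωL = j·2.394e+04·0.01 = 0 + j239.4 Ω
Step 3 — Series combination: Z_total = R + L = 360 + j239.4 Ω = 432.3∠33.6° Ω.
Step 4 — Power factor: PF = cos(φ) = Re(Z)/|Z| = 360/432.33 = 0.8327.
Step 5 — Type: Im(Z) = 239.4 ⇒ lagging (phase φ = 33.6°).

PF = 0.8327 (lagging, φ = 33.6°)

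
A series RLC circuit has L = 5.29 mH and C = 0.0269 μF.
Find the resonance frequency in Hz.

Step 1 — Resonance condition Im(Z)=0 gives ω₀ = 1/√(LC).
Step 2 — ω₀ = 1/√(0.00529·2.69e-08) = 8.383e+04 rad/s.
Step 3 — f₀ = ω₀/(2π) = 1.334e+04 Hz.

f₀ = 1.334e+04 Hz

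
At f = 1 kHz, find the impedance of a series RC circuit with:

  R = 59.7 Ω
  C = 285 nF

Step 1 — Angular frequency: ω = 2π·f = 2π·1000 = 6283 rad/s.
Step 2 — Component impedances:
  R: Z = R = 59.7 Ω
  C: Z = 1/(jωC) = -j/(ω·C) = 0 - j558.4 Ω
Step 3 — Series combination: Z_total = R + C = 59.7 - j558.4 Ω = 561.6∠-83.9° Ω.

Z = 59.7 - j558.4 Ω = 561.6∠-83.9° Ω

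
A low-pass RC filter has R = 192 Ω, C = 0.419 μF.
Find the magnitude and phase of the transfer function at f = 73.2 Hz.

Step 1 — Angular frequency: ω = 2π·73.2 = 459.9 rad/s.
Step 2 — Transfer function: H(jω) = 1/(1 + jωRC).
Step 3 — Denominator: 1 + jωRC = 1 + j·459.9·192·4.19e-07 = 1 + j0.037.
Step 4 — H = 0.9986 - j0.03695.
Step 5 — Magnitude: |H| = 0.9993 (-0.0 dB); phase: φ = -2.1°.

|H| = 0.9993 (-0.0 dB), φ = -2.1°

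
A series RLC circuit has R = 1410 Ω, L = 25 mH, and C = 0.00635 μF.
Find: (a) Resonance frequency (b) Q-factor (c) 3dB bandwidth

Step 1 — Resonance condition Im(Z)=0 gives ω₀ = 1/√(LC).
Step 2 — ω₀ = 1/√(0.025·6.35e-09) = 7.937e+04 rad/s.
Step 3 — f₀ = ω₀/(2π) = 1.263e+04 Hz.
Step 4 — Series Q: Q = ω₀L/R = 7.937e+04·0.025/1410 = 1.407.
Step 5 — 3dB bandwidth: Δω = ω₀/Q = 5.64e+04 rad/s; BW = Δω/(2π) = 8976 Hz.

(a) f₀ = 1.263e+04 Hz  (b) Q = 1.407  (c) BW = 8976 Hz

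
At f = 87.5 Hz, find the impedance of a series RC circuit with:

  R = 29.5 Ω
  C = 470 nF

Step 1 — Angular frequency: ω = 2π·f = 2π·87.5 = 549.8 rad/s.
Step 2 — Component impedances:
  R: Z = R = 29.5 Ω
  C: Z = 1/(jωC) = -j/(ω·C) = 0 - j3870 Ω
Step 3 — Series combination: Z_total = R + C = 29.5 - j3870 Ω = 3870∠-89.6° Ω.

Z = 29.5 - j3870 Ω = 3870∠-89.6° Ω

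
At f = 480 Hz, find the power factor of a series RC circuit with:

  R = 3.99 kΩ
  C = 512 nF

Step 1 — Angular frequency: ω = 2π·f = 2π·480 = 3016 rad/s.
Step 2 — Component impedances:
  R: Z = R = 3990 Ω
  C: Z = 1/(jωC) = -j/(ω·C) = 0 - j647.6 Ω
Step 3 — Series combination: Z_total = R + C = 3990 - j647.6 Ω = 4042∠-9.2° Ω.
Step 4 — Power factor: PF = cos(φ) = Re(Z)/|Z| = 3990/4042 = 0.9871.
Step 5 — Type: Im(Z) = -647.6 ⇒ leading (phase φ = -9.2°).

PF = 0.9871 (leading, φ = -9.2°)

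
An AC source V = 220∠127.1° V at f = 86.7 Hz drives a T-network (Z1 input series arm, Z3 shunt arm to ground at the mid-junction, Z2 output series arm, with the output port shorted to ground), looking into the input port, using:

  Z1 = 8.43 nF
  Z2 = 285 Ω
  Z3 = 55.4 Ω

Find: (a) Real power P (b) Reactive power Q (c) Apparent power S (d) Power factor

Step 1 — Angular frequency: ω = 2π·f = 2π·86.7 = 544.8 rad/s.
Step 2 — Component impedances:
  Z1: Z = 1/(jωC) = -j/(ω·C) = 0 - j2.178e+05 Ω
  Z2: Z = R = 285 Ω
  Z3: Z = R = 55.4 Ω
Step 3 — With the output port shorted to ground, the output series arm Z2 runs from the junction to ground; the shunt arm Z3 also runs from the junction to ground. They appear in parallel: Z3 || Z2 = 46.38 Ω.
Step 4 — Series with input arm Z1: Z_in = Z1 + (Z3 || Z2) = 46.38 - j2.178e+05 Ω = 2.178e+05∠-90.0° Ω.
Step 5 — Source phasor: V = 220∠127.1° V = -132.7 + j175.5 V.
Step 6 — Current: I = V / Z = -0.0008059 - j0.0006092 A = 0.00101∠-142.9° A.
Step 7 — Complex power: S = V·I* = 4.734e-05 - j0.2223 VA.
Step 8 — Real power: P = Re(S) = 4.734e-05 W.
Step 9 — Reactive power: Q = Im(S) = -0.2223 VAR.
Step 10 — Apparent power: |S| = 0.2223 VA.
Step 11 — Power factor: PF = P/|S| = 0.000213 (leading).

(a) P = 4.734e-05 W  (b) Q = -0.2223 VAR  (c) S = 0.2223 VA  (d) PF = 0.000213 (leading)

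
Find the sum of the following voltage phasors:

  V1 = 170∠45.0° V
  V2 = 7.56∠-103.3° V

Step 1 — Convert each phasor to rectangular form:
  V1 = 170·(cos(45.0°) + j·sin(45.0°)) = 120.2 + j120.2 V
  V2 = 7.56·(cos(-103.3°) + j·sin(-103.3°)) = -1.739 - j7.357 V
Step 2 — Sum components: V_total = 118.5 + j112.9 V.
Step 3 — Convert to polar: |V_total| = 163.6 V, ∠V_total = 43.6°.

V_total = 163.6∠43.6° V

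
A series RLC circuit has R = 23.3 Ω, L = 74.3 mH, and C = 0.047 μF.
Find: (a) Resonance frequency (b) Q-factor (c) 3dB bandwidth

Step 1 — Resonance condition Im(Z)=0 gives ω₀ = 1/√(LC).
Step 2 — ω₀ = 1/√(0.0743·4.7e-08) = 1.692e+04 rad/s.
Step 3 — f₀ = ω₀/(2π) = 2693 Hz.
Step 4 — Series Q: Q = ω₀L/R = 1.692e+04·0.0743/23.3 = 53.96.
Step 5 — 3dB bandwidth: Δω = ω₀/Q = 313.6 rad/s; BW = Δω/(2π) = 49.91 Hz.

(a) f₀ = 2693 Hz  (b) Q = 53.96  (c) BW = 49.91 Hz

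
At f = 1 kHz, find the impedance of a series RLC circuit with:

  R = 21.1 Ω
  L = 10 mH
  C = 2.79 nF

Step 1 — Angular frequency: ω = 2π·f = 2π·1000 = 6283 rad/s.
Step 2 — Component impedances:
  R: Z = R = 21.1 Ω
  L: Z = jωL = j·6283·0.01 = 0 + j62.83 Ω
  C: Z = 1/(jωC) = -j/(ω·C) = 0 - j5.704e+04 Ω
Step 3 — Series combination: Z_total = R + L + C = 21.1 - j5.698e+04 Ω = 5.698e+04∠-90.0° Ω.

Z = 21.1 - j5.698e+04 Ω = 5.698e+04∠-90.0° Ω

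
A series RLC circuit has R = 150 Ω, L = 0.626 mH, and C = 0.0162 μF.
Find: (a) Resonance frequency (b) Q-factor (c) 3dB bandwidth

Step 1 — Resonance: ω₀ = 1/√(LC) = 1/√(0.000626·1.62e-08) = 3.14e+05 rad/s.
Step 2 — f₀ = ω₀/(2π) = 4.998e+04 Hz.
Step 3 — Series Q: Q = ω₀L/R = 3.14e+05·0.000626/150 = 1.311.
Step 4 — Bandwidth: Δω = ω₀/Q = 2.396e+05 rad/s; BW = Δω/(2π) = 3.814e+04 Hz.

(a) f₀ = 4.998e+04 Hz  (b) Q = 1.311  (c) BW = 3.814e+04 Hz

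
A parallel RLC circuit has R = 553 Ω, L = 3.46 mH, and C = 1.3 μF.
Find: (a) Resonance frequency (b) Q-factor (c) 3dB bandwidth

Step 1 — Resonance: ω₀ = 1/√(LC) = 1/√(0.00346·1.3e-06) = 1.491e+04 rad/s.
Step 2 — f₀ = ω₀/(2π) = 2373 Hz.
Step 3 — Parallel Q: Q = R/(ω₀L) = 553/(1.491e+04·0.00346) = 10.72.
Step 4 — Bandwidth: Δω = ω₀/Q = 1391 rad/s; BW = Δω/(2π) = 221.4 Hz.

(a) f₀ = 2373 Hz  (b) Q = 10.72  (c) BW = 221.4 Hz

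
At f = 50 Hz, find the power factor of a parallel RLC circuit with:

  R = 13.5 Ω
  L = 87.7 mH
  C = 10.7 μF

Step 1 — Angular frequency: ω = 2π·f = 2π·50 = 314.2 rad/s.
Step 2 — Component impedances:
  R: Z = R = 13.5 Ω
  L: Z = jωL = j·314.2·0.0877 = 0 + j27.55 Ω
  C: Z = 1/(jωC) = -j/(ω·C) = 0 - j297.5 Ω
Step 3 — Parallel combination: 1/Z_total = 1/R + 1/L + 1/C; Z_total = 11.27 + j5.012 Ω = 12.34∠24.0° Ω.
Step 4 — Power factor: PF = cos(φ) = Re(Z)/|Z| = 11.2718/12.3357 = 0.9138.
Step 5 — Type: Im(Z) = 5.012 ⇒ lagging (phase φ = 24.0°).

PF = 0.9138 (lagging, φ = 24.0°)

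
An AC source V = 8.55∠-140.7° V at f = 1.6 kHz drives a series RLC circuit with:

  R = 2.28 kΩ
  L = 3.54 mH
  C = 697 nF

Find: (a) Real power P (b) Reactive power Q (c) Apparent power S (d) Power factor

Step 1 — Angular frequency: ω = 2π·f = 2π·1600 = 1.005e+04 rad/s.
Step 2 — Component impedances:
  R: Z = R = 2280 Ω
  L: Z = jωL = j·1.005e+04·0.00354 = 0 + j35.59 Ω
  C: Z = 1/(jωC) = -j/(ω·C) = 0 - j142.7 Ω
Step 3 — Series combination: Z_total = R + L + C = 2280 - j107.1 Ω = 2283∠-2.7° Ω.
Step 4 — Source phasor: V = 8.55∠-140.7° V = -6.616 - j5.415 V.
Step 5 — Current: I = V / Z = -0.002784 - j0.002506 A = 0.003746∠-138.0° A.
Step 6 — Complex power: S = V·I* = 0.03199 - j0.001503 VA.
Step 7 — Real power: P = Re(S) = 0.03199 W.
Step 8 — Reactive power: Q = Im(S) = -0.001503 VAR.
Step 9 — Apparent power: |S| = 0.03203 VA.
Step 10 — Power factor: PF = P/|S| = 0.9989 (leading).

(a) P = 0.03199 W  (b) Q = -0.001503 VAR  (c) S = 0.03203 VA  (d) PF = 0.9989 (leading)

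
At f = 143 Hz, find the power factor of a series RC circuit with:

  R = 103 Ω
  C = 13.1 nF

Step 1 — Angular frequency: ω = 2π·f = 2π·143 = 898.5 rad/s.
Step 2 — Component impedances:
  R: Z = R = 103 Ω
  C: Z = 1/(jωC) = -j/(ω·C) = 0 - j8.496e+04 Ω
Step 3 — Series combination: Z_total = R + C = 103 - j8.496e+04 Ω = 8.496e+04∠-89.9° Ω.
Step 4 — Power factor: PF = cos(φ) = Re(Z)/|Z| = 103/8.496e+04 = 0.001212.
Step 5 — Type: Im(Z) = -8.496e+04 ⇒ leading (phase φ = -89.9°).

PF = 0.001212 (leading, φ = -89.9°)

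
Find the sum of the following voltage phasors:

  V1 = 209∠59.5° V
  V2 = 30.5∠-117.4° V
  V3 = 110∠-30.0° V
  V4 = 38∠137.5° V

Step 1 — Convert each phasor to rectangular form:
  V1 = 209·(cos(59.5°) + j·sin(59.5°)) = 106.1 + j180.1 V
  V2 = 30.5·(cos(-117.4°) + j·sin(-117.4°)) = -14.04 - j27.08 V
  V3 = 110·(cos(-30.0°) + j·sin(-30.0°)) = 95.26 - j55 V
  V4 = 38·(cos(137.5°) + j·sin(137.5°)) = -28.02 + j25.67 V
Step 2 — Sum components: V_total = 159.3 + j123.7 V.
Step 3 — Convert to polar: |V_total| = 201.7 V, ∠V_total = 37.8°.

V_total = 201.7∠37.8° V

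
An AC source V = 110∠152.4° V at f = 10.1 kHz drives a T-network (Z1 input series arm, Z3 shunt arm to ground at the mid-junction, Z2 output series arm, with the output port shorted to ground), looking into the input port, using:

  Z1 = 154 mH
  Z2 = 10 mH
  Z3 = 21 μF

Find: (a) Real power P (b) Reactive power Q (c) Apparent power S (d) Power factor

Step 1 — Angular frequency: ω = 2π·f = 2π·1.01e+04 = 6.346e+04 rad/s.
Step 2 — Component impedances:
  Z1: Z = jωL = j·6.346e+04·0.154 = 0 + j9773 Ω
  Z2: Z = jωL = j·6.346e+04·0.01 = 0 + j634.6 Ω
  Z3: Z = 1/(jωC) = -j/(ω·C) = 0 - j0.7504 Ω
Step 3 — With the output port shorted to ground, the output series arm Z2 runs from the junction to ground; the shunt arm Z3 also runs from the junction to ground. They appear in parallel: Z3 || Z2 = 0 - j0.7513 Ω.
Step 4 — Series with input arm Z1: Z_in = Z1 + (Z3 || Z2) = 0 + j9772 Ω = 9772∠90.0° Ω.
Step 5 — Source phasor: V = 110∠152.4° V = -97.48 + j50.96 V.
Step 6 — Current: I = V / Z = 0.005215 + j0.009976 A = 0.01126∠62.4° A.
Step 7 — Complex power: S = V·I* = 0 + j1.238 VA.
Step 8 — Real power: P = Re(S) = 0 W.
Step 9 — Reactive power: Q = Im(S) = 1.238 VAR.
Step 10 — Apparent power: |S| = 1.238 VA.
Step 11 — Power factor: PF = P/|S| = 0 (lagging).

(a) P = 0 W  (b) Q = 1.238 VAR  (c) S = 1.238 VA  (d) PF = 0 (lagging)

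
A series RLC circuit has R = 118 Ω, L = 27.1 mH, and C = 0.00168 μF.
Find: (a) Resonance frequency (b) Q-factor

Step 1 — Resonance condition Im(Z)=0 gives ω₀ = 1/√(LC).
Step 2 — ω₀ = 1/√(0.0271·1.68e-09) = 1.482e+05 rad/s.
Step 3 — f₀ = ω₀/(2π) = 2.359e+04 Hz.
Step 4 — Series Q: Q = ω₀L/R = 1.482e+05·0.0271/118 = 34.04.

(a) f₀ = 2.359e+04 Hz  (b) Q = 34.04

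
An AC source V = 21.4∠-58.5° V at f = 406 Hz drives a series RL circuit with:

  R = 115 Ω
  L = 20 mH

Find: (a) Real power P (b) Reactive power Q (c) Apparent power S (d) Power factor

Step 1 — Angular frequency: ω = 2π·f = 2π·406 = 2551 rad/s.
Step 2 — Component impedances:
  R: Z = R = 115 Ω
  L: Z = jωL = j·2551·0.02 = 0 + j51.02 Ω
Step 3 — Series combination: Z_total = R + L = 115 + j51.02 Ω = 125.8∠23.9° Ω.
Step 4 — Source phasor: V = 21.4∠-58.5° V = 11.18 - j18.25 V.
Step 5 — Current: I = V / Z = 0.02242 - j0.1686 A = 0.1701∠-82.4° A.
Step 6 — Complex power: S = V·I* = 3.327 + j1.476 VA.
Step 7 — Real power: P = Re(S) = 3.327 W.
Step 8 — Reactive power: Q = Im(S) = 1.476 VAR.
Step 9 — Apparent power: |S| = 3.64 VA.
Step 10 — Power factor: PF = P/|S| = 0.9141 (lagging).

(a) P = 3.327 W  (b) Q = 1.476 VAR  (c) S = 3.64 VA  (d) PF = 0.9141 (lagging)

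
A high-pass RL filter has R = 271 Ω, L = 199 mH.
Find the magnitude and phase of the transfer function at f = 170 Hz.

Step 1 — Angular frequency: ω = 2π·170 = 1068 rad/s.
Step 2 — Transfer function: H(jω) = jωL/(R + jωL).
Step 3 — Numerator jωL = j·212.6; denominator R + jωL = 271 + j212.6.
Step 4 — H = 0.3809 + j0.4856.
Step 5 — Magnitude: |H| = 0.6172 (-4.2 dB); phase: φ = 51.9°.

|H| = 0.6172 (-4.2 dB), φ = 51.9°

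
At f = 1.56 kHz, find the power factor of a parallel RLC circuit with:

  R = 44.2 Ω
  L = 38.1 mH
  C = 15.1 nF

Step 1 — Angular frequency: ω = 2π·f = 2π·1560 = 9802 rad/s.
Step 2 — Component impedances:
  R: Z = R = 44.2 Ω
  L: Z = jωL = j·9802·0.0381 = 0 + j373.4 Ω
  C: Z = 1/(jωC) = -j/(ω·C) = 0 - j6756 Ω
Step 3 — Parallel combination: 1/Z_total = 1/R + 1/L + 1/C; Z_total = 43.65 + j4.881 Ω = 43.93∠6.4° Ω.
Step 4 — Power factor: PF = cos(φ) = Re(Z)/|Z| = 43.654/43.926 = 0.9938.
Step 5 — Type: Im(Z) = 4.881 ⇒ lagging (phase φ = 6.4°).

PF = 0.9938 (lagging, φ = 6.4°)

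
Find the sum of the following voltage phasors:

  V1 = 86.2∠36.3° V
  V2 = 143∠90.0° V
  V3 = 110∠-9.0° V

Step 1 — Convert each phasor to rectangular form:
  V1 = 86.2·(cos(36.3°) + j·sin(36.3°)) = 69.47 + j51.03 V
  V2 = 143·(cos(90.0°) + j·sin(90.0°)) = 0 + j143 V
  V3 = 110·(cos(-9.0°) + j·sin(-9.0°)) = 108.6 - j17.21 V
Step 2 — Sum components: V_total = 178.1 + j176.8 V.
Step 3 — Convert to polar: |V_total| = 251 V, ∠V_total = 44.8°.

V_total = 251∠44.8° V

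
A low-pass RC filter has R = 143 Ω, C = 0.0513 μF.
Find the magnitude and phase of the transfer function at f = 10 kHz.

Step 1 — Angular frequency: ω = 2π·1e+04 = 6.283e+04 rad/s.
Step 2 — Transfer function: H(jω) = 1/(1 + jωRC).
Step 3 — Denominator: 1 + jωRC = 1 + j·6.283e+04·143·5.13e-08 = 1 + j0.4609.
Step 4 — H = 0.8248 - j0.3802.
Step 5 — Magnitude: |H| = 0.9082 (-0.8 dB); phase: φ = -24.7°.

|H| = 0.9082 (-0.8 dB), φ = -24.7°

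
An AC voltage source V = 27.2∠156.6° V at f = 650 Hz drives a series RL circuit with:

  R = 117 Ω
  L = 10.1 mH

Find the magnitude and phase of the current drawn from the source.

Step 1 — Angular frequency: ω = 2π·f = 2π·650 = 4084 rad/s.
Step 2 — Component impedances:
  R: Z = R = 117 Ω
  L: Z = jωL = j·4084·0.0101 = 0 + j41.25 Ω
Step 3 — Series combination: Z_total = R + L = 117 + j41.25 Ω = 124.1∠19.4° Ω.
Step 4 — Source phasor: V = 27.2∠156.6° V = -24.96 + j10.8 V.
Step 5 — Ohm's law: I = V / Z_total = (-24.96 + j10.8) / (117 + j41.25) = -0.1608 + j0.149 A.
Step 6 — Convert to polar: |I| = 0.2193 A, ∠I = 137.2°.

I = 0.2193∠137.2° A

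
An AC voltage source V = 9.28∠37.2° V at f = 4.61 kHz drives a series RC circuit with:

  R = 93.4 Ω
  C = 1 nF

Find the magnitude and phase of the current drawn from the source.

Step 1 — Angular frequency: ω = 2π·f = 2π·4610 = 2.897e+04 rad/s.
Step 2 — Component impedances:
  R: Z = R = 93.4 Ω
  C: Z = 1/(jωC) = -j/(ω·C) = 0 - j3.452e+04 Ω
Step 3 — Series combination: Z_total = R + C = 93.4 - j3.452e+04 Ω = 3.452e+04∠-89.8° Ω.
Step 4 — Source phasor: V = 9.28∠37.2° V = 7.392 + j5.611 V.
Step 5 — Ohm's law: I = V / Z_total = (7.392 + j5.611) / (93.4 - j3.452e+04) = -0.0001619 + j0.0002145 A.
Step 6 — Convert to polar: |I| = 0.0002688 A, ∠I = 127.0°.

I = 0.0002688∠127.0° A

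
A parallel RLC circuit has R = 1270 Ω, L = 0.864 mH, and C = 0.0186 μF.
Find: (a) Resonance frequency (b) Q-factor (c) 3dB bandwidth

Step 1 — Resonance: ω₀ = 1/√(LC) = 1/√(0.000864·1.86e-08) = 2.495e+05 rad/s.
Step 2 — f₀ = ω₀/(2π) = 3.97e+04 Hz.
Step 3 — Parallel Q: Q = R/(ω₀L) = 1270/(2.495e+05·0.000864) = 5.893.
Step 4 — Bandwidth: Δω = ω₀/Q = 4.233e+04 rad/s; BW = Δω/(2π) = 6738 Hz.

(a) f₀ = 3.97e+04 Hz  (b) Q = 5.893  (c) BW = 6738 Hz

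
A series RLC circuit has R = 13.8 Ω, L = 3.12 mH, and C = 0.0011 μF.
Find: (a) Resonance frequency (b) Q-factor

Step 1 — Resonance condition Im(Z)=0 gives ω₀ = 1/√(LC).
Step 2 — ω₀ = 1/√(0.00312·1.1e-09) = 5.398e+05 rad/s.
Step 3 — f₀ = ω₀/(2π) = 8.591e+04 Hz.
Step 4 — Series Q: Q = ω₀L/R = 5.398e+05·0.00312/13.8 = 122.

(a) f₀ = 8.591e+04 Hz  (b) Q = 122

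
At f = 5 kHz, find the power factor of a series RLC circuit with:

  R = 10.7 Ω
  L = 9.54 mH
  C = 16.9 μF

Step 1 — Angular frequency: ω = 2π·f = 2π·5000 = 3.142e+04 rad/s.
Step 2 — Component impedances:
  R: Z = R = 10.7 Ω
  L: Z = jωL = j·3.142e+04·0.00954 = 0 + j299.7 Ω
  C: Z = 1/(jωC) = -j/(ω·C) = 0 - j1.883 Ω
Step 3 — Series combination: Z_total = R + L + C = 10.7 + j297.8 Ω = 298∠87.9° Ω.
Step 4 — Power factor: PF = cos(φ) = Re(Z)/|Z| = 10.7/298.02 = 0.0359.
Step 5 — Type: Im(Z) = 297.8 ⇒ lagging (phase φ = 87.9°).

PF = 0.0359 (lagging, φ = 87.9°)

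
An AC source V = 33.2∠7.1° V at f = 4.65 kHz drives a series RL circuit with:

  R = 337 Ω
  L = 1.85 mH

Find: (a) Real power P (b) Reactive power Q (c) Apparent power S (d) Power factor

Step 1 — Angular frequency: ω = 2π·f = 2π·4650 = 2.922e+04 rad/s.
Step 2 — Component impedances:
  R: Z = R = 337 Ω
  L: Z = jωL = j·2.922e+04·0.00185 = 0 + j54.05 Ω
Step 3 — Series combination: Z_total = R + L = 337 + j54.05 Ω = 341.3∠9.1° Ω.
Step 4 — Source phasor: V = 33.2∠7.1° V = 32.95 + j4.104 V.
Step 5 — Current: I = V / Z = 0.09721 - j0.003415 A = 0.09727∠-2.0° A.
Step 6 — Complex power: S = V·I* = 3.189 + j0.5114 VA.
Step 7 — Real power: P = Re(S) = 3.189 W.
Step 8 — Reactive power: Q = Im(S) = 0.5114 VAR.
Step 9 — Apparent power: |S| = 3.229 VA.
Step 10 — Power factor: PF = P/|S| = 0.9874 (lagging).

(a) P = 3.189 W  (b) Q = 0.5114 VAR  (c) S = 3.229 VA  (d) PF = 0.9874 (lagging)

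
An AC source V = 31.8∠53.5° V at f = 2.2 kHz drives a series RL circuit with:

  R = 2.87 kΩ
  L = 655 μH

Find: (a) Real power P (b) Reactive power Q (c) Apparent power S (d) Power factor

Step 1 — Angular frequency: ω = 2π·f = 2π·2200 = 1.382e+04 rad/s.
Step 2 — Component impedances:
  R: Z = R = 2870 Ω
  L: Z = jωL = j·1.382e+04·0.000655 = 0 + j9.054 Ω
Step 3 — Series combination: Z_total = R + L = 2870 + j9.054 Ω = 2870∠0.2° Ω.
Step 4 — Source phasor: V = 31.8∠53.5° V = 18.92 + j25.56 V.
Step 5 — Current: I = V / Z = 0.006619 + j0.008886 A = 0.01108∠53.3° A.
Step 6 — Complex power: S = V·I* = 0.3523 + j0.001112 VA.
Step 7 — Real power: P = Re(S) = 0.3523 W.
Step 8 — Reactive power: Q = Im(S) = 0.001112 VAR.
Step 9 — Apparent power: |S| = 0.3523 VA.
Step 10 — Power factor: PF = P/|S| = 1 (lagging).

(a) P = 0.3523 W  (b) Q = 0.001112 VAR  (c) S = 0.3523 VA  (d) PF = 1 (lagging)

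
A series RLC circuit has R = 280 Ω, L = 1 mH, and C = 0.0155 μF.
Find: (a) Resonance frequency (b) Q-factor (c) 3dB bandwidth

Step 1 — Resonance: ω₀ = 1/√(LC) = 1/√(0.001·1.55e-08) = 2.54e+05 rad/s.
Step 2 — f₀ = ω₀/(2π) = 4.043e+04 Hz.
Step 3 — Series Q: Q = ω₀L/R = 2.54e+05·0.001/280 = 0.9071.
Step 4 — Bandwidth: Δω = ω₀/Q = 2.8e+05 rad/s; BW = Δω/(2π) = 4.456e+04 Hz.

(a) f₀ = 4.043e+04 Hz  (b) Q = 0.9071  (c) BW = 4.456e+04 Hz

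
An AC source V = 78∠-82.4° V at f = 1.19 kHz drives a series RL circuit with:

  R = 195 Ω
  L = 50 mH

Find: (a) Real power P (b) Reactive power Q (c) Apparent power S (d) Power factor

Step 1 — Angular frequency: ω = 2π·f = 2π·1190 = 7477 rad/s.
Step 2 — Component impedances:
  R: Z = R = 195 Ω
  L: Z = jωL = j·7477·0.05 = 0 + j373.8 Ω
Step 3 — Series combination: Z_total = R + L = 195 + j373.8 Ω = 421.6∠62.5° Ω.
Step 4 — Source phasor: V = 78∠-82.4° V = 10.32 - j77.31 V.
Step 5 — Current: I = V / Z = -0.1513 - j0.1065 A = 0.185∠-144.9° A.
Step 6 — Complex power: S = V·I* = 6.673 + j12.79 VA.
Step 7 — Real power: P = Re(S) = 6.673 W.
Step 8 — Reactive power: Q = Im(S) = 12.79 VAR.
Step 9 — Apparent power: |S| = 14.43 VA.
Step 10 — Power factor: PF = P/|S| = 0.4625 (lagging).

(a) P = 6.673 W  (b) Q = 12.79 VAR  (c) S = 14.43 VA  (d) PF = 0.4625 (lagging)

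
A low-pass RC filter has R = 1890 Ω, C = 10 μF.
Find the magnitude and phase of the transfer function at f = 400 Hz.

Step 1 — Angular frequency: ω = 2π·400 = 2513 rad/s.
Step 2 — Transfer function: H(jω) = 1/(1 + jωRC).
Step 3 — Denominator: 1 + jωRC = 1 + j·2513·1890·1e-05 = 1 + j47.5.
Step 4 — H = 0.000443 - j0.02104.
Step 5 — Magnitude: |H| = 0.02105 (-33.5 dB); phase: φ = -88.8°.

|H| = 0.02105 (-33.5 dB), φ = -88.8°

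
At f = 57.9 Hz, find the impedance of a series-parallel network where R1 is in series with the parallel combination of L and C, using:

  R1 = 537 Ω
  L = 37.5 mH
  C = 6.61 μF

Step 1 — Angular frequency: ω = 2π·f = 2π·57.9 = 363.8 rad/s.
Step 2 — Component impedances:
  R1: Z = R = 537 Ω
  L: Z = jωL = j·363.8·0.0375 = 0 + j13.64 Ω
  C: Z = 1/(jωC) = -j/(ω·C) = 0 - j415.9 Ω
Step 3 — Parallel branch: L || C = 1/(1/L + 1/C) = 0 + j14.11 Ω.
Step 4 — Series with R1: Z_total = R1 + (L || C) = 537 + j14.11 Ω = 537.2∠1.5° Ω.

Z = 537 + j14.11 Ω = 537.2∠1.5° Ω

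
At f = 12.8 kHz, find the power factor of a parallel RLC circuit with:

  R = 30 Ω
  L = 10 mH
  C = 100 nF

Step 1 — Angular frequency: ω = 2π·f = 2π·1.28e+04 = 8.042e+04 rad/s.
Step 2 — Component impedances:
  R: Z = R = 30 Ω
  L: Z = jωL = j·8.042e+04·0.01 = 0 + j804.2 Ω
  C: Z = 1/(jωC) = -j/(ω·C) = 0 - j124.3 Ω
Step 3 — Parallel combination: 1/Z_total = 1/R + 1/L + 1/C; Z_total = 28.8 - j5.875 Ω = 29.39∠-11.5° Ω.
Step 4 — Power factor: PF = cos(φ) = Re(Z)/|Z| = 28.802/29.395 = 0.9798.
Step 5 — Type: Im(Z) = -5.875 ⇒ leading (phase φ = -11.5°).

PF = 0.9798 (leading, φ = -11.5°)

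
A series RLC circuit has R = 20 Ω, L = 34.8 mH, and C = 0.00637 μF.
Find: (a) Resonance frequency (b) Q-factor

Step 1 — Resonance condition Im(Z)=0 gives ω₀ = 1/√(LC).
Step 2 — ω₀ = 1/√(0.0348·6.37e-09) = 6.716e+04 rad/s.
Step 3 — f₀ = ω₀/(2π) = 1.069e+04 Hz.
Step 4 — Series Q: Q = ω₀L/R = 6.716e+04·0.0348/20 = 116.9.

(a) f₀ = 1.069e+04 Hz  (b) Q = 116.9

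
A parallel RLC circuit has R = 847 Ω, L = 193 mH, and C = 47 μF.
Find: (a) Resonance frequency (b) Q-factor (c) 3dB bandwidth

Step 1 — Resonance: ω₀ = 1/√(LC) = 1/√(0.193·4.7e-05) = 332 rad/s.
Step 2 — f₀ = ω₀/(2π) = 52.84 Hz.
Step 3 — Parallel Q: Q = R/(ω₀L) = 847/(332·0.193) = 13.22.
Step 4 — Bandwidth: Δω = ω₀/Q = 25.12 rad/s; BW = Δω/(2π) = 3.998 Hz.

(a) f₀ = 52.84 Hz  (b) Q = 13.22  (c) BW = 3.998 Hz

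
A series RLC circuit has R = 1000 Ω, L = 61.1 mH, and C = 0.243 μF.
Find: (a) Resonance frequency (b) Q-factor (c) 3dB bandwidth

Step 1 — Resonance: ω₀ = 1/√(LC) = 1/√(0.0611·2.43e-07) = 8207 rad/s.
Step 2 — f₀ = ω₀/(2π) = 1306 Hz.
Step 3 — Series Q: Q = ω₀L/R = 8207·0.0611/1000 = 0.5014.
Step 4 — Bandwidth: Δω = ω₀/Q = 1.637e+04 rad/s; BW = Δω/(2π) = 2605 Hz.

(a) f₀ = 1306 Hz  (b) Q = 0.5014  (c) BW = 2605 Hz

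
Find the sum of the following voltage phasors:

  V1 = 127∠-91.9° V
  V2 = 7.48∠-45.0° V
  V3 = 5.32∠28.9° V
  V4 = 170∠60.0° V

Step 1 — Convert each phasor to rectangular form:
  V1 = 127·(cos(-91.9°) + j·sin(-91.9°)) = -4.211 - j126.9 V
  V2 = 7.48·(cos(-45.0°) + j·sin(-45.0°)) = 5.289 - j5.289 V
  V3 = 5.32·(cos(28.9°) + j·sin(28.9°)) = 4.657 + j2.571 V
  V4 = 170·(cos(60.0°) + j·sin(60.0°)) = 85 + j147.2 V
Step 2 — Sum components: V_total = 90.74 + j17.58 V.
Step 3 — Convert to polar: |V_total| = 92.42 V, ∠V_total = 11.0°.

V_total = 92.42∠11.0° V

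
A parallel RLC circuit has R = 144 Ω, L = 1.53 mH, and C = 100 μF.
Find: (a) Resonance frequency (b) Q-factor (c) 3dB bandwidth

Step 1 — Resonance: ω₀ = 1/√(LC) = 1/√(0.00153·0.0001) = 2557 rad/s.
Step 2 — f₀ = ω₀/(2π) = 406.9 Hz.
Step 3 — Parallel Q: Q = R/(ω₀L) = 144/(2557·0.00153) = 36.81.
Step 4 — Bandwidth: Δω = ω₀/Q = 69.44 rad/s; BW = Δω/(2π) = 11.05 Hz.

(a) f₀ = 406.9 Hz  (b) Q = 36.81  (c) BW = 11.05 Hz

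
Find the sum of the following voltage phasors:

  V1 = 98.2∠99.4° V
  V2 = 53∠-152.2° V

Step 1 — Convert each phasor to rectangular form:
  V1 = 98.2·(cos(99.4°) + j·sin(99.4°)) = -16.04 + j96.88 V
  V2 = 53·(cos(-152.2°) + j·sin(-152.2°)) = -46.88 - j24.72 V
Step 2 — Sum components: V_total = -62.92 + j72.16 V.
Step 3 — Convert to polar: |V_total| = 95.74 V, ∠V_total = 131.1°.

V_total = 95.74∠131.1° V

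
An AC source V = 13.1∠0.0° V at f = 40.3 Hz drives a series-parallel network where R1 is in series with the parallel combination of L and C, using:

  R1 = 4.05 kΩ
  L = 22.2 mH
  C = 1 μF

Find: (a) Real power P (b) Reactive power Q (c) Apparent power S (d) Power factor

Step 1 — Angular frequency: ω = 2π·f = 2π·40.3 = 253.2 rad/s.
Step 2 — Component impedances:
  R1: Z = R = 4050 Ω
  L: Z = jωL = j·253.2·0.0222 = 0 + j5.621 Ω
  C: Z = 1/(jωC) = -j/(ω·C) = 0 - j3949 Ω
Step 3 — Parallel branch: L || C = 1/(1/L + 1/C) = 0 + j5.629 Ω.
Step 4 — Series with R1: Z_total = R1 + (L || C) = 4050 + j5.629 Ω = 4050∠0.1° Ω.
Step 5 — Source phasor: V = 13.1∠0.0° V = 13.1 V.
Step 6 — Current: I = V / Z = 0.003235 - j4.496e-06 A = 0.003235∠-0.1° A.
Step 7 — Complex power: S = V·I* = 0.04237 + j5.89e-05 VA.
Step 8 — Real power: P = Re(S) = 0.04237 W.
Step 9 — Reactive power: Q = Im(S) = 5.89e-05 VAR.
Step 10 — Apparent power: |S| = 0.04237 VA.
Step 11 — Power factor: PF = P/|S| = 1 (lagging).

(a) P = 0.04237 W  (b) Q = 5.89e-05 VAR  (c) S = 0.04237 VA  (d) PF = 1 (lagging)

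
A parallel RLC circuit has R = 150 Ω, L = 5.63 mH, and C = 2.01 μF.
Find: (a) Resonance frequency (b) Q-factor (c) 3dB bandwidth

Step 1 — Resonance: ω₀ = 1/√(LC) = 1/√(0.00563·2.01e-06) = 9400 rad/s.
Step 2 — f₀ = ω₀/(2π) = 1496 Hz.
Step 3 — Parallel Q: Q = R/(ω₀L) = 150/(9400·0.00563) = 2.834.
Step 4 — Bandwidth: Δω = ω₀/Q = 3317 rad/s; BW = Δω/(2π) = 527.9 Hz.

(a) f₀ = 1496 Hz  (b) Q = 2.834  (c) BW = 527.9 Hz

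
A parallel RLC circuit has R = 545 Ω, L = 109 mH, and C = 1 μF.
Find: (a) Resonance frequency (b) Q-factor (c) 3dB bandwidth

Step 1 — Resonance: ω₀ = 1/√(LC) = 1/√(0.109·1e-06) = 3029 rad/s.
Step 2 — f₀ = ω₀/(2π) = 482.1 Hz.
Step 3 — Parallel Q: Q = R/(ω₀L) = 545/(3029·0.109) = 1.651.
Step 4 — Bandwidth: Δω = ω₀/Q = 1835 rad/s; BW = Δω/(2π) = 292 Hz.

(a) f₀ = 482.1 Hz  (b) Q = 1.651  (c) BW = 292 Hz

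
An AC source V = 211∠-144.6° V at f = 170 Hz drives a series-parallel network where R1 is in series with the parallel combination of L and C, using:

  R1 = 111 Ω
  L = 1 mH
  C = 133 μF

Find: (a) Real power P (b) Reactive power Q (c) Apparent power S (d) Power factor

Step 1 — Angular frequency: ω = 2π·f = 2π·170 = 1068 rad/s.
Step 2 — Component impedances:
  R1: Z = R = 111 Ω
  L: Z = jωL = j·1068·0.001 = 0 + j1.068 Ω
  C: Z = 1/(jωC) = -j/(ω·C) = 0 - j7.039 Ω
Step 3 — Parallel branch: L || C = 1/(1/L + 1/C) = 0 + j1.259 Ω.
Step 4 — Series with R1: Z_total = R1 + (L || C) = 111 + j1.259 Ω = 111∠0.6° Ω.
Step 5 — Source phasor: V = 211∠-144.6° V = -172 - j122.2 V.
Step 6 — Current: I = V / Z = -1.562 - j1.083 A = 1.901∠-145.2° A.
Step 7 — Complex power: S = V·I* = 401 + j4.55 VA.
Step 8 — Real power: P = Re(S) = 401 W.
Step 9 — Reactive power: Q = Im(S) = 4.55 VAR.
Step 10 — Apparent power: |S| = 401.1 VA.
Step 11 — Power factor: PF = P/|S| = 0.9999 (lagging).

(a) P = 401 W  (b) Q = 4.55 VAR  (c) S = 401.1 VA  (d) PF = 0.9999 (lagging)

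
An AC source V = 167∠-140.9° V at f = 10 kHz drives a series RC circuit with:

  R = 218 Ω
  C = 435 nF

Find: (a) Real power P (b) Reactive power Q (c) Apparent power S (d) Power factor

Step 1 — Angular frequency: ω = 2π·f = 2π·1e+04 = 6.283e+04 rad/s.
Step 2 — Component impedances:
  R: Z = R = 218 Ω
  C: Z = 1/(jωC) = -j/(ω·C) = 0 - j36.59 Ω
Step 3 — Series combination: Z_total = R + C = 218 - j36.59 Ω = 221∠-9.5° Ω.
Step 4 — Source phasor: V = 167∠-140.9° V = -129.6 - j105.3 V.
Step 5 — Current: I = V / Z = -0.4993 - j0.5669 A = 0.7555∠-131.4° A.
Step 6 — Complex power: S = V·I* = 124.4 - j20.88 VA.
Step 7 — Real power: P = Re(S) = 124.4 W.
Step 8 — Reactive power: Q = Im(S) = -20.88 VAR.
Step 9 — Apparent power: |S| = 126.2 VA.
Step 10 — Power factor: PF = P/|S| = 0.9862 (leading).

(a) P = 124.4 W  (b) Q = -20.88 VAR  (c) S = 126.2 VA  (d) PF = 0.9862 (leading)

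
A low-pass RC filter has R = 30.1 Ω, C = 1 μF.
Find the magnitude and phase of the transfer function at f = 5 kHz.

Step 1 — Angular frequency: ω = 2π·5000 = 3.142e+04 rad/s.
Step 2 — Transfer function: H(jω) = 1/(1 + jωRC).
Step 3 — Denominator: 1 + jωRC = 1 + j·3.142e+04·30.1·1e-06 = 1 + j0.9456.
Step 4 — H = 0.5279 - j0.4992.
Step 5 — Magnitude: |H| = 0.7266 (-2.8 dB); phase: φ = -43.4°.

|H| = 0.7266 (-2.8 dB), φ = -43.4°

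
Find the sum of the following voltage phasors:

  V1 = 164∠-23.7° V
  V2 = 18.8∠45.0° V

Step 1 — Convert each phasor to rectangular form:
  V1 = 164·(cos(-23.7°) + j·sin(-23.7°)) = 150.2 - j65.92 V
  V2 = 18.8·(cos(45.0°) + j·sin(45.0°)) = 13.29 + j13.29 V
Step 2 — Sum components: V_total = 163.5 - j52.63 V.
Step 3 — Convert to polar: |V_total| = 171.7 V, ∠V_total = -17.8°.

V_total = 171.7∠-17.8° V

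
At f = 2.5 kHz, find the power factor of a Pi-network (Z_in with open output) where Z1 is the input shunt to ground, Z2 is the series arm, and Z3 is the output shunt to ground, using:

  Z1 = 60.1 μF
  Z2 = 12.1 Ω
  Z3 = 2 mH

Step 1 — Angular frequency: ω = 2π·f = 2π·2500 = 1.571e+04 rad/s.
Step 2 — Component impedances:
  Z1: Z = 1/(jωC) = -j/(ω·C) = 0 - j1.059 Ω
  Z2: Z = R = 12.1 Ω
  Z3: Z = jωL = j·1.571e+04·0.002 = 0 + j31.42 Ω
Step 3 — With open output, the series arm Z2 and the output shunt Z3 appear in series to ground: Z2 + Z3 = 12.1 + j31.42 Ω.
Step 4 — Parallel with input shunt Z1: Z_in = Z1 || (Z2 + Z3) = 0.01271 - j1.091 Ω = 1.091∠-89.3° Ω.
Step 5 — Power factor: PF = cos(φ) = Re(Z)/|Z| = 0.01271/1.091 = 0.01165.
Step 6 — Type: Im(Z) = -1.091 ⇒ leading (phase φ = -89.3°).

PF = 0.01165 (leading, φ = -89.3°)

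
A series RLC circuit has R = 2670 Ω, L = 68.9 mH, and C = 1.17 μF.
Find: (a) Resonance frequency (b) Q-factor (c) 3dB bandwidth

Step 1 — Resonance: ω₀ = 1/√(LC) = 1/√(0.0689·1.17e-06) = 3522 rad/s.
Step 2 — f₀ = ω₀/(2π) = 560.6 Hz.
Step 3 — Series Q: Q = ω₀L/R = 3522·0.0689/2670 = 0.09089.
Step 4 — Bandwidth: Δω = ω₀/Q = 3.875e+04 rad/s; BW = Δω/(2π) = 6168 Hz.

(a) f₀ = 560.6 Hz  (b) Q = 0.09089  (c) BW = 6168 Hz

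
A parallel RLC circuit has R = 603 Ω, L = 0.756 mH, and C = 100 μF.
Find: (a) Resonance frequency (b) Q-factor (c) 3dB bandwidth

Step 1 — Resonance: ω₀ = 1/√(LC) = 1/√(0.000756·0.0001) = 3637 rad/s.
Step 2 — f₀ = ω₀/(2π) = 578.8 Hz.
Step 3 — Parallel Q: Q = R/(ω₀L) = 603/(3637·0.000756) = 219.3.
Step 4 — Bandwidth: Δω = ω₀/Q = 16.58 rad/s; BW = Δω/(2π) = 2.639 Hz.

(a) f₀ = 578.8 Hz  (b) Q = 219.3  (c) BW = 2.639 Hz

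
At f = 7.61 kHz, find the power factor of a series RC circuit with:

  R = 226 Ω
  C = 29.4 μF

Step 1 — Angular frequency: ω = 2π·f = 2π·7610 = 4.782e+04 rad/s.
Step 2 — Component impedances:
  R: Z = R = 226 Ω
  C: Z = 1/(jωC) = -j/(ω·C) = 0 - j0.7114 Ω
Step 3 — Series combination: Z_total = R + C = 226 - j0.7114 Ω = 226∠-0.2° Ω.
Step 4 — Power factor: PF = cos(φ) = Re(Z)/|Z| = 226/226 = 1.
Step 5 — Type: Im(Z) = -0.7114 ⇒ leading (phase φ = -0.2°).

PF = 1 (leading, φ = -0.2°)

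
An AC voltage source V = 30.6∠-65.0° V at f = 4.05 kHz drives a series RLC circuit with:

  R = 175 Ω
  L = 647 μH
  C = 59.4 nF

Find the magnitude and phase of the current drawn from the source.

Step 1 — Angular frequency: ω = 2π·f = 2π·4050 = 2.545e+04 rad/s.
Step 2 — Component impedances:
  R: Z = R = 175 Ω
  L: Z = jωL = j·2.545e+04·0.000647 = 0 + j16.46 Ω
  C: Z = 1/(jωC) = -j/(ω·C) = 0 - j661.6 Ω
Step 3 — Series combination: Z_total = R + L + C = 175 - j645.1 Ω = 668.4∠-74.8° Ω.
Step 4 — Source phasor: V = 30.6∠-65.0° V = 12.93 - j27.73 V.
Step 5 — Ohm's law: I = V / Z_total = (12.93 - j27.73) / (175 - j645.1) = 0.04511 + j0.00781 A.
Step 6 — Convert to polar: |I| = 0.04578 A, ∠I = 9.8°.

I = 0.04578∠9.8° A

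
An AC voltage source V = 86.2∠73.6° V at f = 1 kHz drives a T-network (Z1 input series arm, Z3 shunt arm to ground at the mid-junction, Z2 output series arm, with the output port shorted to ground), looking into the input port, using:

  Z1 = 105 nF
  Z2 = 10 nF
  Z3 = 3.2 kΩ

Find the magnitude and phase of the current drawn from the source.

Step 1 — Angular frequency: ω = 2π·f = 2π·1000 = 6283 rad/s.
Step 2 — Component impedances:
  Z1: Z = 1/(jωC) = -j/(ω·C) = 0 - j1516 Ω
  Z2: Z = 1/(jωC) = -j/(ω·C) = 0 - j1.592e+04 Ω
  Z3: Z = R = 3200 Ω
Step 3 — With the output port shorted to ground, the output series arm Z2 runs from the junction to ground; the shunt arm Z3 also runs from the junction to ground. They appear in parallel: Z3 || Z2 = 3076 - j618.4 Ω.
Step 4 — Series with input arm Z1: Z_in = Z1 + (Z3 || Z2) = 3076 - j2134 Ω = 3744∠-34.8° Ω.
Step 5 — Source phasor: V = 86.2∠73.6° V = 24.34 + j82.69 V.
Step 6 — Ohm's law: I = V / Z_total = (24.34 + j82.69) / (3076 - j2134) = -0.007251 + j0.02185 A.
Step 7 — Convert to polar: |I| = 0.02303 A, ∠I = 108.4°.

I = 0.02303∠108.4° A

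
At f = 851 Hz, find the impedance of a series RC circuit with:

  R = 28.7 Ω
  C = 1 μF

Step 1 — Angular frequency: ω = 2π·f = 2π·851 = 5347 rad/s.
Step 2 — Component impedances:
  R: Z = R = 28.7 Ω
  C: Z = 1/(jωC) = -j/(ω·C) = 0 - j187 Ω
Step 3 — Series combination: Z_total = R + C = 28.7 - j187 Ω = 189.2∠-81.3° Ω.

Z = 28.7 - j187 Ω = 189.2∠-81.3° Ω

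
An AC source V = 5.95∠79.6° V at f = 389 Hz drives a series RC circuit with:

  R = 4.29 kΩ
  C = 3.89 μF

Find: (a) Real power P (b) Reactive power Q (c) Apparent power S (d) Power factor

Step 1 — Angular frequency: ω = 2π·f = 2π·389 = 2444 rad/s.
Step 2 — Component impedances:
  R: Z = R = 4290 Ω
  C: Z = 1/(jωC) = -j/(ω·C) = 0 - j105.2 Ω
Step 3 — Series combination: Z_total = R + C = 4290 - j105.2 Ω = 4291∠-1.4° Ω.
Step 4 — Source phasor: V = 5.95∠79.6° V = 1.074 + j5.852 V.
Step 5 — Current: I = V / Z = 0.0002168 + j0.001369 A = 0.001387∠81.0° A.
Step 6 — Complex power: S = V·I* = 0.008247 - j0.0002022 VA.
Step 7 — Real power: P = Re(S) = 0.008247 W.
Step 8 — Reactive power: Q = Im(S) = -0.0002022 VAR.
Step 9 — Apparent power: |S| = 0.00825 VA.
Step 10 — Power factor: PF = P/|S| = 0.9997 (leading).

(a) P = 0.008247 W  (b) Q = -0.0002022 VAR  (c) S = 0.00825 VA  (d) PF = 0.9997 (leading)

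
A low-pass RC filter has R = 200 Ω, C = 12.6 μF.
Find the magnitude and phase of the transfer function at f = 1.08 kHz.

Step 1 — Angular frequency: ω = 2π·1080 = 6786 rad/s.
Step 2 — Transfer function: H(jω) = 1/(1 + jωRC).
Step 3 — Denominator: 1 + jωRC = 1 + j·6786·200·1.26e-05 = 1 + j17.1.
Step 4 — H = 0.003408 - j0.05828.
Step 5 — Magnitude: |H| = 0.05838 (-24.7 dB); phase: φ = -86.7°.

|H| = 0.05838 (-24.7 dB), φ = -86.7°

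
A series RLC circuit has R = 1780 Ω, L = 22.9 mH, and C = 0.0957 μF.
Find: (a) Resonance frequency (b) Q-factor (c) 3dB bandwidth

Step 1 — Resonance condition Im(Z)=0 gives ω₀ = 1/√(LC).
Step 2 — ω₀ = 1/√(0.0229·9.57e-08) = 2.136e+04 rad/s.
Step 3 — f₀ = ω₀/(2π) = 3400 Hz.
Step 4 — Series Q: Q = ω₀L/R = 2.136e+04·0.0229/1780 = 0.2748.
Step 5 — 3dB bandwidth: Δω = ω₀/Q = 7.773e+04 rad/s; BW = Δω/(2π) = 1.237e+04 Hz.

(a) f₀ = 3400 Hz  (b) Q = 0.2748  (c) BW = 1.237e+04 Hz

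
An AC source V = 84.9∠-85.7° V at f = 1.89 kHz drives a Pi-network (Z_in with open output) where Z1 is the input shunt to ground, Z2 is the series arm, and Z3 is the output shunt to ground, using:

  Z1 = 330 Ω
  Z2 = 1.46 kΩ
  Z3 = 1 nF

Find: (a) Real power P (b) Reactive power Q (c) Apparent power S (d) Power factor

Step 1 — Angular frequency: ω = 2π·f = 2π·1890 = 1.188e+04 rad/s.
Step 2 — Component impedances:
  Z1: Z = R = 330 Ω
  Z2: Z = R = 1460 Ω
  Z3: Z = 1/(jωC) = -j/(ω·C) = 0 - j8.421e+04 Ω
Step 3 — With open output, the series arm Z2 and the output shunt Z3 appear in series to ground: Z2 + Z3 = 1460 - j8.421e+04 Ω.
Step 4 — Parallel with input shunt Z1: Z_in = Z1 || (Z2 + Z3) = 330 - j1.293 Ω = 330∠-0.2° Ω.
Step 5 — Source phasor: V = 84.9∠-85.7° V = 6.366 - j84.66 V.
Step 6 — Current: I = V / Z = 0.0203 - j0.2565 A = 0.2573∠-85.5° A.
Step 7 — Complex power: S = V·I* = 21.84 - j0.08557 VA.
Step 8 — Real power: P = Re(S) = 21.84 W.
Step 9 — Reactive power: Q = Im(S) = -0.08557 VAR.
Step 10 — Apparent power: |S| = 21.84 VA.
Step 11 — Power factor: PF = P/|S| = 1 (leading).

(a) P = 21.84 W  (b) Q = -0.08557 VAR  (c) S = 21.84 VA  (d) PF = 1 (leading)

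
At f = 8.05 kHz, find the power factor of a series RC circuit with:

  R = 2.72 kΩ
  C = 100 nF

Step 1 — Angular frequency: ω = 2π·f = 2π·8050 = 5.058e+04 rad/s.
Step 2 — Component impedances:
  R: Z = R = 2720 Ω
  C: Z = 1/(jωC) = -j/(ω·C) = 0 - j197.7 Ω
Step 3 — Series combination: Z_total = R + C = 2720 - j197.7 Ω = 2727∠-4.2° Ω.
Step 4 — Power factor: PF = cos(φ) = Re(Z)/|Z| = 2720/2727 = 0.9974.
Step 5 — Type: Im(Z) = -197.7 ⇒ leading (phase φ = -4.2°).

PF = 0.9974 (leading, φ = -4.2°)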